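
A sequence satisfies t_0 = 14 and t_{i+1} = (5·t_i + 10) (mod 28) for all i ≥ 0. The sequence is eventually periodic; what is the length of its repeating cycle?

Computing terms: t_0 = 14, t_1 = 24, t_2 = 18, t_3 = 16, t_4 = 6, t_5 = 12, t_6 = 14.
Since t_6 = t_0 = 14, the sequence is periodic with period 6.

6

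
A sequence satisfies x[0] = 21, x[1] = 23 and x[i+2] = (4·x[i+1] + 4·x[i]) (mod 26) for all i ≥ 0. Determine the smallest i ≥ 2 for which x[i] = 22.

We have x[0] = 21,  x[1] = 23,  x[2] = 20,  x[3] = 16,  x[4] = 14,  x[5] = 16,  x[6] = 16,  x[7] = 24,  x[8] = 4,  x[9] = 8,  x[10] = 22,  x[11] = 16,  x[12] = 22,  x[13] = 22,  x[14] = 20,  x[15] = 12,  x[16] = 24,  x[17] = 14,  x[18] = 22,  x[19] = 14,  x[20] = 14,  x[21] = 8,  x[22] = 10,  x[23] = 20,  x[24] = 16.
Since (x[23], x[24]) = (x[2], x[3]) = (20, 16) (two consecutive terms determine the rest), the sequence is eventually periodic: after a pre-period of length 2 it cycles with period 21.
The value 22 first appears (with i ≥ 2) at x[10].

10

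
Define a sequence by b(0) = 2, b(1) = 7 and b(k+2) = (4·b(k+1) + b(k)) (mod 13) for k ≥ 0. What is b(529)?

Listing terms: b(0) = 2, b(1) = 7, b(2) = 4, b(3) = 10, b(4) = 5, b(5) = 4, b(6) = 8, b(7) = 10, b(8) = 9, b(9) = 7, b(10) = 11, b(11) = 12, b(12) = 7, b(13) = 1, b(14) = 11, b(15) = 6, b(16) = 9, b(17) = 3, b(18) = 8, b(19) = 9, b(20) = 5, b(21) = 3, b(22) = 4, b(23) = 6, b(24) = 2, b(25) = 1, b(26) = 6, b(27) = 12, b(28) = 2, b(29) = 7.
Since (b(28), b(29)) = (b(0), b(1)) = (2, 7) (two consecutive terms determine the rest), the sequence is periodic with period 28.
So b(529) = b(0 + ((529-0) mod 28)) = b(25) = 1.

1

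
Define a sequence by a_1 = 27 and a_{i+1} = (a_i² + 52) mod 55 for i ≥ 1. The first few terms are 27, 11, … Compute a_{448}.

Listing terms: a_1 = 27; a_2 = 11; a_3 = 8; a_4 = 6; a_5 = 33; a_6 = 41; a_7 = 28; a_8 = 11.
Since a_8 = a_2 = 11, the sequence is eventually periodic: after a pre-period of length 1 it cycles with period 6.
For i ≥ 2, a_i depends only on (i - 2) mod 6. (448 - 2) mod 6 = 2, so a_{448} = a_4 = 6.

6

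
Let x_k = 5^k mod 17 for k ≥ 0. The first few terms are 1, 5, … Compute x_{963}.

Listing terms: x_0 = 1, x_1 = 5, x_2 = 8, x_3 = 6, x_4 = 13, x_5 = 14, x_6 = 2, x_7 = 10, x_8 = 16, x_9 = 12, x_{10} = 9, x_{11} = 11, x_{12} = 4, x_{13} = 3, x_{14} = 15, x_{15} = 7, x_{16} = 1.
Since x_{16} = x_0 = 1, the sequence is periodic with period 16.
(963 - 0) mod 16 = 3, so x_{963} = x_3 = 6.

6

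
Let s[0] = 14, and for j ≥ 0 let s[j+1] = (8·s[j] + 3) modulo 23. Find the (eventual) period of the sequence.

11

Listing terms: s[0] = 14,  s[1] = 0,  s[2] = 3,  s[3] = 4,  s[4] = 12,  s[5] = 7,  s[6] = 13,  s[7] = 15,  s[8] = 8,  s[9] = 21,  s[10] = 10,  s[11] = 14.
The sequence repeats with period 11.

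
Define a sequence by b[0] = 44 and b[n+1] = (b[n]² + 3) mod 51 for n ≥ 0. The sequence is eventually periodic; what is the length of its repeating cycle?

We have b[0] = 44,  b[1] = 1,  b[2] = 4,  b[3] = 19,  b[4] = 7,  b[5] = 1.
Since b[5] = b[1] = 1, the sequence is eventually periodic: after a pre-period of length 1 it cycles with period 4.

4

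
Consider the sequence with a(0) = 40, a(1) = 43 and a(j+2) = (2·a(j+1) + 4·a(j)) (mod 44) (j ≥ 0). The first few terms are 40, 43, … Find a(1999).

a(0) = 40,  a(1) = 43,  a(2) = 26,  a(3) = 4,  a(4) = 24,  a(5) = 20,  a(6) = 4,  a(7) = 0,  a(8) = 16,  a(9) = 32,  a(10) = 40,  a(11) = 32,  a(12) = 4,  a(13) = 4,  a(14) = 24.
Since (a(13), a(14)) = (a(3), a(4)) = (4, 24) (two consecutive terms determine the rest), the sequence is eventually periodic: after a pre-period of length 3 it cycles with period 10.
For j ≥ 3, a(j) depends only on (j - 3) mod 10. (1999 - 3) mod 10 = 6, so a(1999) = a(9) = 32.

32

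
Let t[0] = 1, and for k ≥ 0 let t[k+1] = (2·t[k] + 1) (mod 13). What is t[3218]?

7

Listing terms: t[0] = 1,  t[1] = 3,  t[2] = 7,  t[3] = 2,  t[4] = 5,  t[5] = 11,  t[6] = 10,  t[7] = 8,  t[8] = 4,  t[9] = 9,  t[10] = 6,  t[11] = 0,  t[12] = 1.
Since t[12] = t[0] = 1, the sequence is periodic with period 12.
(3218 - 0) mod 12 = 2, so t[3218] = t[2] = 7.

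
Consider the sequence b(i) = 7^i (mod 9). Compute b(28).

b(1) = 7,  b(2) = 4,  b(3) = 1,  b(4) = 7.
The sequence repeats with period 3.
(28 - 1) mod 3 = 0, so b(28) = b(1) = 7.

7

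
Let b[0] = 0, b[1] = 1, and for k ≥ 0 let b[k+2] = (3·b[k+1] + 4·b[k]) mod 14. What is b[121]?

Computing terms: b[0] = 0,  b[1] = 1,  b[2] = 3,  b[3] = 13,  b[4] = 9,  b[5] = 9,  b[6] = 7,  b[7] = 1,  b[8] = 3.
Since (b[7], b[8]) = (b[1], b[2]) = (1, 3) (two consecutive terms determine the rest), the sequence is eventually periodic: after a pre-period of length 1 it cycles with period 6.
For k ≥ 1, b[k] depends only on (k - 1) mod 6. (121 - 1) mod 6 = 0, so b[121] = b[1] = 1.

1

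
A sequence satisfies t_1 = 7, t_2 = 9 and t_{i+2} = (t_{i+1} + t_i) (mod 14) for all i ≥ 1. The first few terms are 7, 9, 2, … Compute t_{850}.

9

Computing terms: t_1 = 7, t_2 = 9, t_3 = 2, t_4 = 11, t_5 = 13, t_6 = 10, t_7 = 9, t_8 = 5, t_9 = 0, t_{10} = 5, t_{11} = 5, t_{12} = 10, t_{13} = 1, t_{14} = 11, t_{15} = 12, t_{16} = 9, t_{17} = 7, t_{18} = 2, t_{19} = 9, t_{20} = 11, t_{21} = 6, t_{22} = 3, t_{23} = 9, t_{24} = 12, t_{25} = 7, t_{26} = 5, t_{27} = 12, t_{28} = 3, t_{29} = 1, t_{30} = 4, t_{31} = 5, t_{32} = 9, t_{33} = 0, t_{34} = 9, t_{35} = 9, t_{36} = 4, t_{37} = 13, t_{38} = 3, t_{39} = 2, t_{40} = 5, t_{41} = 7, t_{42} = 12, t_{43} = 5, t_{44} = 3, t_{45} = 8, t_{46} = 11, t_{47} = 5, t_{48} = 2, t_{49} = 7, t_{50} = 9.
Since (t_{49}, t_{50}) = (t_1, t_2) = (7, 9) (two consecutive terms determine the rest), the sequence is periodic with period 48.
So t_{850} = t_{1 + ((850-1) mod 48)} = t_{34} = 9.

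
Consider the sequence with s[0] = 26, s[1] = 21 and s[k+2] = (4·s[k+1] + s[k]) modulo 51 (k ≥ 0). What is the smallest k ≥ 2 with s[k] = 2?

We have s[0] = 26; s[1] = 21; s[2] = 8; s[3] = 2; s[4] = 16; s[5] = 15; s[6] = 25; s[7] = 13; s[8] = 26; s[9] = 15; s[10] = 35; s[11] = 2; s[12] = 43; s[13] = 21; s[14] = 25; s[15] = 19; s[16] = 50; s[17] = 15; s[18] = 8; s[19] = 47; s[20] = 43; s[21] = 15; s[22] = 1; s[23] = 19; s[24] = 26; s[25] = 21.
Since (s[24], s[25]) = (s[0], s[1]) = (26, 21) (two consecutive terms determine the rest), the sequence is periodic with period 24.
The value 2 first appears (with k ≥ 2) at s[3].

3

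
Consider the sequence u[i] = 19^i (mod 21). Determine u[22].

We have u[0] = 1, u[1] = 19, u[2] = 4, u[3] = 13, u[4] = 16, u[5] = 10, u[6] = 1.
Since u[6] = u[0] = 1, the sequence is periodic with period 6.
(22 - 0) mod 6 = 4, so u[22] = u[4] = 16.

16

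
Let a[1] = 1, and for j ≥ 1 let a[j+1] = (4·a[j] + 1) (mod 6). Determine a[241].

1

Listing terms: a[1] = 1; a[2] = 5; a[3] = 3; a[4] = 1.
The sequence repeats with period 3.
(241 - 1) mod 3 = 0, so a[241] = a[1] = 1.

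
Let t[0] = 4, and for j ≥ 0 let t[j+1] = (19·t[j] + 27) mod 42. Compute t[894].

t[0] = 4; t[1] = 19; t[2] = 10; t[3] = 7; t[4] = 34; t[5] = 1; t[6] = 4.
Since t[6] = t[0] = 4, the sequence is periodic with period 6.
So t[894] = t[0 + ((894-0) mod 6)] = t[0] = 4.

4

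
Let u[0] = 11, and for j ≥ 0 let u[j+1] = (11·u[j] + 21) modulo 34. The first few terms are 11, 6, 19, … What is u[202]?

Listing terms: u[0] = 11; u[1] = 6; u[2] = 19; u[3] = 26; u[4] = 1; u[5] = 32; u[6] = 33; u[7] = 10; u[8] = 29; u[9] = 0; u[10] = 21; u[11] = 14; u[12] = 5; u[13] = 8; u[14] = 7; u[15] = 30; u[16] = 11.
The sequence repeats with period 16.
So u[202] = u[0 + ((202-0) mod 16)] = u[10] = 21.

21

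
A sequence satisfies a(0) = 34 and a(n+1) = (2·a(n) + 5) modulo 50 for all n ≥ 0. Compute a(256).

We have a(0) = 34,  a(1) = 23,  a(2) = 1,  a(3) = 7,  a(4) = 19,  a(5) = 43,  a(6) = 41,  a(7) = 37,  a(8) = 29,  a(9) = 13,  a(10) = 31,  a(11) = 17,  a(12) = 39,  a(13) = 33,  a(14) = 21,  a(15) = 47,  a(16) = 49,  a(17) = 3,  a(18) = 11,  a(19) = 27,  a(20) = 9,  a(21) = 23.
Since a(21) = a(1) = 23, the sequence is eventually periodic: after a pre-period of length 1 it cycles with period 20.
For n ≥ 1, a(n) depends only on (n - 1) mod 20. (256 - 1) mod 20 = 15, so a(256) = a(16) = 49.

49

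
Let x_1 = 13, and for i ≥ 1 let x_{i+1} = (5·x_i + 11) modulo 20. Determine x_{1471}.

11

Listing terms: x_1 = 13; x_2 = 16; x_3 = 11; x_4 = 6; x_5 = 1; x_6 = 16.
Since x_6 = x_2 = 16, the sequence is eventually periodic: after a pre-period of length 1 it cycles with period 4.
For i ≥ 2, x_i depends only on (i - 2) mod 4. (1471 - 2) mod 4 = 1, so x_{1471} = x_3 = 11.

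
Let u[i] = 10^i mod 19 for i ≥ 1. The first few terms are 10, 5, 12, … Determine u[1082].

5

Computing terms: u[1] = 10; u[2] = 5; u[3] = 12; u[4] = 6; u[5] = 3; u[6] = 11; u[7] = 15; u[8] = 17; u[9] = 18; u[10] = 9; u[11] = 14; u[12] = 7; u[13] = 13; u[14] = 16; u[15] = 8; u[16] = 4; u[17] = 2; u[18] = 1; u[19] = 10.
The sequence repeats with period 18.
So u[1082] = u[1 + ((1082-1) mod 18)] = u[2] = 5.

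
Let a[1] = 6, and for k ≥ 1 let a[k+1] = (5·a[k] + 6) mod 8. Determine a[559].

We have a[1] = 6,  a[2] = 4,  a[3] = 2,  a[4] = 0,  a[5] = 6.
Since a[5] = a[1] = 6, the sequence is periodic with period 4.
(559 - 1) mod 4 = 2, so a[559] = a[3] = 2.

2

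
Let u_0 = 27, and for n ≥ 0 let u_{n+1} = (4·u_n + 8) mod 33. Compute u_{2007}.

21

u_0 = 27,  u_1 = 17,  u_2 = 10,  u_3 = 15,  u_4 = 2,  u_5 = 16,  u_6 = 6,  u_7 = 32,  u_8 = 4,  u_9 = 24,  u_{10} = 5,  u_{11} = 28,  u_{12} = 21,  u_{13} = 26,  u_{14} = 13,  u_{15} = 27.
Since u_{15} = u_0 = 27, the sequence is periodic with period 15.
So u_{2007} = u_{0 + ((2007-0) mod 15)} = u_{12} = 21.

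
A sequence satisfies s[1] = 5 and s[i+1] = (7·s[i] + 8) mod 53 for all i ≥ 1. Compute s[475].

35

s[1] = 5, s[2] = 43, s[3] = 44, s[4] = 51, s[5] = 47, s[6] = 19, s[7] = 35, s[8] = 41, s[9] = 30, s[10] = 6, s[11] = 50, s[12] = 40, s[13] = 23, s[14] = 10, s[15] = 25, s[16] = 24, s[17] = 17, s[18] = 21, s[19] = 49, s[20] = 33, s[21] = 27, s[22] = 38, s[23] = 9, s[24] = 18, s[25] = 28, s[26] = 45, s[27] = 5.
The sequence repeats with period 26.
(475 - 1) mod 26 = 6, so s[475] = s[7] = 35.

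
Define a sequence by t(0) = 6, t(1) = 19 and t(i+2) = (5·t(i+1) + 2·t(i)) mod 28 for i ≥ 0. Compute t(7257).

25

We have t(0) = 6,  t(1) = 19,  t(2) = 23,  t(3) = 13,  t(4) = 27,  t(5) = 21,  t(6) = 19,  t(7) = 25,  t(8) = 23,  t(9) = 25,  t(10) = 3,  t(11) = 9,  t(12) = 23,  t(13) = 21,  t(14) = 11,  t(15) = 13,  t(16) = 3,  t(17) = 13,  t(18) = 15,  t(19) = 17,  t(20) = 3,  t(21) = 21,  t(22) = 27,  t(23) = 9,  t(24) = 15,  t(25) = 9,  t(26) = 19,  t(27) = 1,  t(28) = 15,  t(29) = 21,  t(30) = 23,  t(31) = 17,  t(32) = 19,  t(33) = 17,  t(34) = 11,  t(35) = 5,  t(36) = 19,  t(37) = 21,  t(38) = 3,  t(39) = 1,  t(40) = 11,  t(41) = 1,  t(42) = 27,  t(43) = 25,  t(44) = 11,  t(45) = 21,  t(46) = 15,  t(47) = 5,  t(48) = 27,  t(49) = 5,  t(50) = 23,  t(51) = 13.
Since (t(50), t(51)) = (t(2), t(3)) = (23, 13) (two consecutive terms determine the rest), the sequence is eventually periodic: after a pre-period of length 2 it cycles with period 48.
For i ≥ 2, t(i) depends only on (i - 2) mod 48. (7257 - 2) mod 48 = 7, so t(7257) = t(9) = 25.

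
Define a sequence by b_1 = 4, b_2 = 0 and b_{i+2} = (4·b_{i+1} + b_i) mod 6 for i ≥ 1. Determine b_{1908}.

4

Computing terms: b_1 = 4; b_2 = 0; b_3 = 4; b_4 = 4; b_5 = 2; b_6 = 0; b_7 = 2; b_8 = 2; b_9 = 4; b_{10} = 0.
The sequence repeats with period 8.
(1908 - 1) mod 8 = 3, so b_{1908} = b_4 = 4.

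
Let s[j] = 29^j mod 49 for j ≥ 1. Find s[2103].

s[1] = 29, s[2] = 8, s[3] = 36, s[4] = 15, s[5] = 43, s[6] = 22, s[7] = 1, s[8] = 29.
The sequence repeats with period 7.
(2103 - 1) mod 7 = 2, so s[2103] = s[3] = 36.

36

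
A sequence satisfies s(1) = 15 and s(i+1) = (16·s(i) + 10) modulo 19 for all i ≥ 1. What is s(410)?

8

Listing terms: s(1) = 15; s(2) = 3; s(3) = 1; s(4) = 7; s(5) = 8; s(6) = 5; s(7) = 14; s(8) = 6; s(9) = 11; s(10) = 15.
The sequence repeats with period 9.
(410 - 1) mod 9 = 4, so s(410) = s(5) = 8.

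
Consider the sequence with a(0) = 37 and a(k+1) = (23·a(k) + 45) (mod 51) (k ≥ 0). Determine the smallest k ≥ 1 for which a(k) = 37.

16

a(0) = 37; a(1) = 29; a(2) = 49; a(3) = 50; a(4) = 22; a(5) = 41; a(6) = 19; a(7) = 23; a(8) = 13; a(9) = 38; a(10) = 1; a(11) = 17; a(12) = 28; a(13) = 26; a(14) = 31; a(15) = 44; a(16) = 37.
The sequence repeats with period 16.
The value 37 next appears (with k ≥ 1) at a(16).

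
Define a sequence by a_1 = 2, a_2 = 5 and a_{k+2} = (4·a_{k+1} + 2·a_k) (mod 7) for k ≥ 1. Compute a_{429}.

2

Computing terms: a_1 = 2; a_2 = 5; a_3 = 3; a_4 = 1; a_5 = 3; a_6 = 0; a_7 = 6; a_8 = 3; a_9 = 3; a_{10} = 4; a_{11} = 1; a_{12} = 5; a_{13} = 1; a_{14} = 0; a_{15} = 2; a_{16} = 1; a_{17} = 1; a_{18} = 6; a_{19} = 5; a_{20} = 4; a_{21} = 5; a_{22} = 0; a_{23} = 3; a_{24} = 5; a_{25} = 5; a_{26} = 2; a_{27} = 4; a_{28} = 6; a_{29} = 4; a_{30} = 0; a_{31} = 1; a_{32} = 4; a_{33} = 4; a_{34} = 3; a_{35} = 6; a_{36} = 2; a_{37} = 6; a_{38} = 0; a_{39} = 5; a_{40} = 6; a_{41} = 6; a_{42} = 1; a_{43} = 2; a_{44} = 3; a_{45} = 2; a_{46} = 0; a_{47} = 4; a_{48} = 2; a_{49} = 2; a_{50} = 5.
Since (a_{49}, a_{50}) = (a_1, a_2) = (2, 5) (two consecutive terms determine the rest), the sequence is periodic with period 48.
(429 - 1) mod 48 = 44, so a_{429} = a_{45} = 2.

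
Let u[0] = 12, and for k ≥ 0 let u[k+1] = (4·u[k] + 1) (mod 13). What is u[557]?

Computing terms: u[0] = 12, u[1] = 10, u[2] = 2, u[3] = 9, u[4] = 11, u[5] = 6, u[6] = 12.
The sequence repeats with period 6.
(557 - 0) mod 6 = 5, so u[557] = u[5] = 6.

6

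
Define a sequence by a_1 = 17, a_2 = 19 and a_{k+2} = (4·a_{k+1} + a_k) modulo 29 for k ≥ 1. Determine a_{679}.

8

We have a_1 = 17, a_2 = 19, a_3 = 6, a_4 = 14, a_5 = 4, a_6 = 1, a_7 = 8, a_8 = 4, a_9 = 24, a_{10} = 13, a_{11} = 18, a_{12} = 27, a_{13} = 10, a_{14} = 9, a_{15} = 17, a_{16} = 19.
The sequence repeats with period 14.
So a_{679} = a_{1 + ((679-1) mod 14)} = a_7 = 8.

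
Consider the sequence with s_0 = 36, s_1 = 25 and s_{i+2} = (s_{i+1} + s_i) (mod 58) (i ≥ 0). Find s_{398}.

s_0 = 36, s_1 = 25, s_2 = 3, s_3 = 28, s_4 = 31, s_5 = 1, s_6 = 32, s_7 = 33, s_8 = 7, s_9 = 40, s_{10} = 47, s_{11} = 29, s_{12} = 18, s_{13} = 47, s_{14} = 7, s_{15} = 54, s_{16} = 3, s_{17} = 57, s_{18} = 2, s_{19} = 1, s_{20} = 3, s_{21} = 4, s_{22} = 7, s_{23} = 11, s_{24} = 18, s_{25} = 29, s_{26} = 47, s_{27} = 18, s_{28} = 7, s_{29} = 25, s_{30} = 32, s_{31} = 57, s_{32} = 31, s_{33} = 30, s_{34} = 3, s_{35} = 33, s_{36} = 36, s_{37} = 11, s_{38} = 47, s_{39} = 0, s_{40} = 47, s_{41} = 47, s_{42} = 36, s_{43} = 25.
The sequence repeats with period 42.
(398 - 0) mod 42 = 20, so s_{398} = s_{20} = 3.

3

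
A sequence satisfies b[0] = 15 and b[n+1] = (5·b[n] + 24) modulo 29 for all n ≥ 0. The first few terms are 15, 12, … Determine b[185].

9

Computing terms: b[0] = 15; b[1] = 12; b[2] = 26; b[3] = 9; b[4] = 11; b[5] = 21; b[6] = 13; b[7] = 2; b[8] = 5; b[9] = 20; b[10] = 8; b[11] = 6; b[12] = 25; b[13] = 4; b[14] = 15.
Since b[14] = b[0] = 15, the sequence is periodic with period 14.
(185 - 0) mod 14 = 3, so b[185] = b[3] = 9.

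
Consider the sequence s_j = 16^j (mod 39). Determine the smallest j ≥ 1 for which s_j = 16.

Listing terms: s_0 = 1, s_1 = 16, s_2 = 22, s_3 = 1.
The sequence repeats with period 3.
The value 16 first appears (with j ≥ 1) at s_1.

1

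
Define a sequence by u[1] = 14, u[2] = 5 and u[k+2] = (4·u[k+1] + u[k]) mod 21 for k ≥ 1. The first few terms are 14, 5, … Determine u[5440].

We have u[1] = 14; u[2] = 5; u[3] = 13; u[4] = 15; u[5] = 10; u[6] = 13; u[7] = 20; u[8] = 9; u[9] = 14; u[10] = 2; u[11] = 1; u[12] = 6; u[13] = 4; u[14] = 1; u[15] = 8; u[16] = 12; u[17] = 14; u[18] = 5.
Since (u[17], u[18]) = (u[1], u[2]) = (14, 5) (two consecutive terms determine the rest), the sequence is periodic with period 16.
So u[5440] = u[1 + ((5440-1) mod 16)] = u[16] = 12.

12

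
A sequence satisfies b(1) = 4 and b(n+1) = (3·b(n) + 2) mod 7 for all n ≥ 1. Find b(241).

b(1) = 4, b(2) = 0, b(3) = 2, b(4) = 1, b(5) = 5, b(6) = 3, b(7) = 4.
The sequence repeats with period 6.
(241 - 1) mod 6 = 0, so b(241) = b(1) = 4.

4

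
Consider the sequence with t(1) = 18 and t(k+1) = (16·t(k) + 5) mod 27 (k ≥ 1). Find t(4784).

We have t(1) = 18, t(2) = 23, t(3) = 22, t(4) = 6, t(5) = 20, t(6) = 1, t(7) = 21, t(8) = 17, t(9) = 7, t(10) = 9, t(11) = 14, t(12) = 13, t(13) = 24, t(14) = 11, t(15) = 19, t(16) = 12, t(17) = 8, t(18) = 25, t(19) = 0, t(20) = 5, t(21) = 4, t(22) = 15, t(23) = 2, t(24) = 10, t(25) = 3, t(26) = 26, t(27) = 16, t(28) = 18.
The sequence repeats with period 27.
(4784 - 1) mod 27 = 4, so t(4784) = t(5) = 20.

20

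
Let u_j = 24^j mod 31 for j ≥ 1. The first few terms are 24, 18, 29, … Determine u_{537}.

Listing terms: u_1 = 24, u_2 = 18, u_3 = 29, u_4 = 14, u_5 = 26, u_6 = 4, u_7 = 3, u_8 = 10, u_9 = 23, u_{10} = 25, u_{11} = 11, u_{12} = 16, u_{13} = 12, u_{14} = 9, u_{15} = 30, u_{16} = 7, u_{17} = 13, u_{18} = 2, u_{19} = 17, u_{20} = 5, u_{21} = 27, u_{22} = 28, u_{23} = 21, u_{24} = 8, u_{25} = 6, u_{26} = 20, u_{27} = 15, u_{28} = 19, u_{29} = 22, u_{30} = 1, u_{31} = 24.
The sequence repeats with period 30.
So u_{537} = u_{1 + ((537-1) mod 30)} = u_{27} = 15.

15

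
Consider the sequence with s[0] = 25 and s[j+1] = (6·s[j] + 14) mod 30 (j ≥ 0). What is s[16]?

We have s[0] = 25; s[1] = 14; s[2] = 8; s[3] = 2; s[4] = 26; s[5] = 20; s[6] = 14.
Since s[6] = s[1] = 14, the sequence is eventually periodic: after a pre-period of length 1 it cycles with period 5.
For j ≥ 1, s[j] depends only on (j - 1) mod 5. (16 - 1) mod 5 = 0, so s[16] = s[1] = 14.

14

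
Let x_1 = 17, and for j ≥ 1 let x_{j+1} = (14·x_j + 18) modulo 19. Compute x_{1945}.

17

Computing terms: x_1 = 17; x_2 = 9; x_3 = 11; x_4 = 1; x_5 = 13; x_6 = 10; x_7 = 6; x_8 = 7; x_9 = 2; x_{10} = 8; x_{11} = 16; x_{12} = 14; x_{13} = 5; x_{14} = 12; x_{15} = 15; x_{16} = 0; x_{17} = 18; x_{18} = 4; x_{19} = 17.
The sequence repeats with period 18.
(1945 - 1) mod 18 = 0, so x_{1945} = x_1 = 17.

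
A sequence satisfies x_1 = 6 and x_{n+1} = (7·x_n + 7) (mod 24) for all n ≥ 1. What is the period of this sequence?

6

x_1 = 6; x_2 = 1; x_3 = 14; x_4 = 9; x_5 = 22; x_6 = 17; x_7 = 6.
Since x_7 = x_1 = 6, the sequence is periodic with period 6.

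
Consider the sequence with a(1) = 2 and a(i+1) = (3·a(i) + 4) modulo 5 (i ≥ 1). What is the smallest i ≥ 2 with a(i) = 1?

4

Listing terms: a(1) = 2; a(2) = 0; a(3) = 4; a(4) = 1; a(5) = 2.
Since a(5) = a(1) = 2, the sequence is periodic with period 4.
The value 1 first appears (with i ≥ 2) at a(4).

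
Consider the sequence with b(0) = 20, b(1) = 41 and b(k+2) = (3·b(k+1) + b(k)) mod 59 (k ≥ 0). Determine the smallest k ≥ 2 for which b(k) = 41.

10

We have b(0) = 20; b(1) = 41; b(2) = 25; b(3) = 57; b(4) = 19; b(5) = 55; b(6) = 7; b(7) = 17; b(8) = 58; b(9) = 14; b(10) = 41; b(11) = 19; b(12) = 39; b(13) = 18; b(14) = 34; b(15) = 2; b(16) = 40; b(17) = 4; b(18) = 52; b(19) = 42; b(20) = 1; b(21) = 45; b(22) = 18; b(23) = 40; b(24) = 20; b(25) = 41.
Since (b(24), b(25)) = (b(0), b(1)) = (20, 41) (two consecutive terms determine the rest), the sequence is periodic with period 24.
The value 41 first appears (with k ≥ 2) at b(10).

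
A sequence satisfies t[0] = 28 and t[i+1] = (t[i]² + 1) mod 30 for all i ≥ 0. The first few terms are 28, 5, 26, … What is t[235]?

Listing terms: t[0] = 28; t[1] = 5; t[2] = 26; t[3] = 17; t[4] = 20; t[5] = 11; t[6] = 2; t[7] = 5.
Since t[7] = t[1] = 5, the sequence is eventually periodic: after a pre-period of length 1 it cycles with period 6.
For i ≥ 1, t[i] depends only on (i - 1) mod 6. (235 - 1) mod 6 = 0, so t[235] = t[1] = 5.

5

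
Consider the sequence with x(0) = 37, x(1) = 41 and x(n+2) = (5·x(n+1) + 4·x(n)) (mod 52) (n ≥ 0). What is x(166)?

We have x(0) = 37, x(1) = 41, x(2) = 41, x(3) = 5, x(4) = 33, x(5) = 29, x(6) = 17, x(7) = 45, x(8) = 33, x(9) = 33, x(10) = 37, x(11) = 5, x(12) = 17, x(13) = 1, x(14) = 21, x(15) = 5, x(16) = 5, x(17) = 45, x(18) = 37, x(19) = 1, x(20) = 49, x(21) = 41, x(22) = 37, x(23) = 37, x(24) = 21, x(25) = 45, x(26) = 49, x(27) = 9, x(28) = 33, x(29) = 45, x(30) = 45, x(31) = 41, x(32) = 21, x(33) = 9, x(34) = 25, x(35) = 5, x(36) = 21, x(37) = 21, x(38) = 33, x(39) = 41, x(40) = 25, x(41) = 29, x(42) = 37, x(43) = 41.
The sequence repeats with period 42.
So x(166) = x(0 + ((166-0) mod 42)) = x(40) = 25.

25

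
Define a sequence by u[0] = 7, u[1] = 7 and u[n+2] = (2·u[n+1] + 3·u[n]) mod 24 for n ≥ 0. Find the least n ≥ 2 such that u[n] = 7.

5

We have u[0] = 7,  u[1] = 7,  u[2] = 11,  u[3] = 19,  u[4] = 23,  u[5] = 7,  u[6] = 11.
Since (u[5], u[6]) = (u[1], u[2]) = (7, 11) (two consecutive terms determine the rest), the sequence is eventually periodic: after a pre-period of length 1 it cycles with period 4.
The value 7 next appears (with n ≥ 2) at u[5].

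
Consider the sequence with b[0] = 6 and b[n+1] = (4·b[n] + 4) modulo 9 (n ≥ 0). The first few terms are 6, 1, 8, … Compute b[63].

6

We have b[0] = 6, b[1] = 1, b[2] = 8, b[3] = 0, b[4] = 4, b[5] = 2, b[6] = 3, b[7] = 7, b[8] = 5, b[9] = 6.
The sequence repeats with period 9.
So b[63] = b[0 + ((63-0) mod 9)] = b[0] = 6.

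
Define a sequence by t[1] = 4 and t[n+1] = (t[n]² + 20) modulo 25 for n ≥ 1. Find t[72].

1

Listing terms: t[1] = 4, t[2] = 11, t[3] = 16, t[4] = 1, t[5] = 21, t[6] = 11.
Since t[6] = t[2] = 11, the sequence is eventually periodic: after a pre-period of length 1 it cycles with period 4.
For n ≥ 2, t[n] depends only on (n - 2) mod 4. (72 - 2) mod 4 = 2, so t[72] = t[4] = 1.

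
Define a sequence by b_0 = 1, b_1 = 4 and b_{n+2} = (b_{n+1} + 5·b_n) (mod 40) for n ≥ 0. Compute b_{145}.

Computing terms: b_0 = 1, b_1 = 4, b_2 = 9, b_3 = 29, b_4 = 34, b_5 = 19, b_6 = 29, b_7 = 4, b_8 = 29, b_9 = 9, b_{10} = 34, b_{11} = 39, b_{12} = 9, b_{13} = 4, b_{14} = 9.
Since (b_{13}, b_{14}) = (b_1, b_2) = (4, 9) (two consecutive terms determine the rest), the sequence is eventually periodic: after a pre-period of length 1 it cycles with period 12.
For n ≥ 1, b_n depends only on (n - 1) mod 12. (145 - 1) mod 12 = 0, so b_{145} = b_1 = 4.

4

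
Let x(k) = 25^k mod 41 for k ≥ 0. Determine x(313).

4

Listing terms: x(0) = 1,  x(1) = 25,  x(2) = 10,  x(3) = 4,  x(4) = 18,  x(5) = 40,  x(6) = 16,  x(7) = 31,  x(8) = 37,  x(9) = 23,  x(10) = 1.
Since x(10) = x(0) = 1, the sequence is periodic with period 10.
So x(313) = x(0 + ((313-0) mod 10)) = x(3) = 4.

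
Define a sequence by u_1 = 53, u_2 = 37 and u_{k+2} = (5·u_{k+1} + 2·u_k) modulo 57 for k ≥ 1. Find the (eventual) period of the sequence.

Listing terms: u_1 = 53, u_2 = 37, u_3 = 6, u_4 = 47, u_5 = 19, u_6 = 18, u_7 = 14, u_8 = 49, u_9 = 45, u_{10} = 38, u_{11} = 52, u_{12} = 51, u_{13} = 17, u_{14} = 16, u_{15} = 0, u_{16} = 32, u_{17} = 46, u_{18} = 9, u_{19} = 23, u_{20} = 19, u_{21} = 27, u_{22} = 2, u_{23} = 7, u_{24} = 39, u_{25} = 38, u_{26} = 40, u_{27} = 48, u_{28} = 35, u_{29} = 43, u_{30} = 0, u_{31} = 29, u_{32} = 31, u_{33} = 42, u_{34} = 44, u_{35} = 19, u_{36} = 12, u_{37} = 41, u_{38} = 1, u_{39} = 30, u_{40} = 38, u_{41} = 22, u_{42} = 15, u_{43} = 5, u_{44} = 55, u_{45} = 0, u_{46} = 53, u_{47} = 37.
The sequence repeats with period 45.

45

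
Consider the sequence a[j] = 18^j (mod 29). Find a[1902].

6

We have a[0] = 1; a[1] = 18; a[2] = 5; a[3] = 3; a[4] = 25; a[5] = 15; a[6] = 9; a[7] = 17; a[8] = 16; a[9] = 27; a[10] = 22; a[11] = 19; a[12] = 23; a[13] = 8; a[14] = 28; a[15] = 11; a[16] = 24; a[17] = 26; a[18] = 4; a[19] = 14; a[20] = 20; a[21] = 12; a[22] = 13; a[23] = 2; a[24] = 7; a[25] = 10; a[26] = 6; a[27] = 21; a[28] = 1.
The sequence repeats with period 28.
(1902 - 0) mod 28 = 26, so a[1902] = a[26] = 6.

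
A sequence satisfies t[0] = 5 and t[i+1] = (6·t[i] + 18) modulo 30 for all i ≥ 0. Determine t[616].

18

Listing terms: t[0] = 5, t[1] = 18, t[2] = 6, t[3] = 24, t[4] = 12, t[5] = 0, t[6] = 18.
Since t[6] = t[1] = 18, the sequence is eventually periodic: after a pre-period of length 1 it cycles with period 5.
For i ≥ 1, t[i] depends only on (i - 1) mod 5. (616 - 1) mod 5 = 0, so t[616] = t[1] = 18.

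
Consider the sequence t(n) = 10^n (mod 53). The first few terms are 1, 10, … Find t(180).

Listing terms: t(0) = 1, t(1) = 10, t(2) = 47, t(3) = 46, t(4) = 36, t(5) = 42, t(6) = 49, t(7) = 13, t(8) = 24, t(9) = 28, t(10) = 15, t(11) = 44, t(12) = 16, t(13) = 1.
Since t(13) = t(0) = 1, the sequence is periodic with period 13.
So t(180) = t(0 + ((180-0) mod 13)) = t(11) = 44.

44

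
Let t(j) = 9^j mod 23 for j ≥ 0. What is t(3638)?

13

We have t(0) = 1, t(1) = 9, t(2) = 12, t(3) = 16, t(4) = 6, t(5) = 8, t(6) = 3, t(7) = 4, t(8) = 13, t(9) = 2, t(10) = 18, t(11) = 1.
The sequence repeats with period 11.
(3638 - 0) mod 11 = 8, so t(3638) = t(8) = 13.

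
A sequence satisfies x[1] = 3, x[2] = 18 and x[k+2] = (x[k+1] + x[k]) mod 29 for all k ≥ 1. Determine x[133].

14

We have x[1] = 3; x[2] = 18; x[3] = 21; x[4] = 10; x[5] = 2; x[6] = 12; x[7] = 14; x[8] = 26; x[9] = 11; x[10] = 8; x[11] = 19; x[12] = 27; x[13] = 17; x[14] = 15; x[15] = 3; x[16] = 18.
Since (x[15], x[16]) = (x[1], x[2]) = (3, 18) (two consecutive terms determine the rest), the sequence is periodic with period 14.
So x[133] = x[1 + ((133-1) mod 14)] = x[7] = 14.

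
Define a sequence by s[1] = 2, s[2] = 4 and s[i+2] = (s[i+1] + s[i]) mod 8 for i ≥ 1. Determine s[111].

Listing terms: s[1] = 2,  s[2] = 4,  s[3] = 6,  s[4] = 2,  s[5] = 0,  s[6] = 2,  s[7] = 2,  s[8] = 4.
The sequence repeats with period 6.
So s[111] = s[1 + ((111-1) mod 6)] = s[3] = 6.

6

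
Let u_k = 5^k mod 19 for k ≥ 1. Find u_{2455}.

Listing terms: u_1 = 5, u_2 = 6, u_3 = 11, u_4 = 17, u_5 = 9, u_6 = 7, u_7 = 16, u_8 = 4, u_9 = 1, u_{10} = 5.
Since u_{10} = u_1 = 5, the sequence is periodic with period 9.
(2455 - 1) mod 9 = 6, so u_{2455} = u_7 = 16.

16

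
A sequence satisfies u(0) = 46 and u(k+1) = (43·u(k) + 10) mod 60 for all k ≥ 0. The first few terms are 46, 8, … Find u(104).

Listing terms: u(0) = 46, u(1) = 8, u(2) = 54, u(3) = 52, u(4) = 26, u(5) = 48, u(6) = 34, u(7) = 32, u(8) = 6, u(9) = 28, u(10) = 14, u(11) = 12, u(12) = 46.
Since u(12) = u(0) = 46, the sequence is periodic with period 12.
(104 - 0) mod 12 = 8, so u(104) = u(8) = 6.

6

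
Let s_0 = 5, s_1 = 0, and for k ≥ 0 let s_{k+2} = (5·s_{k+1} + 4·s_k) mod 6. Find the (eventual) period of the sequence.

We have s_0 = 5, s_1 = 0, s_2 = 2, s_3 = 4, s_4 = 4, s_5 = 0, s_6 = 4, s_7 = 2, s_8 = 2, s_9 = 0, s_{10} = 2.
Since (s_9, s_{10}) = (s_1, s_2) = (0, 2) (two consecutive terms determine the rest), the sequence is eventually periodic: after a pre-period of length 1 it cycles with period 8.

8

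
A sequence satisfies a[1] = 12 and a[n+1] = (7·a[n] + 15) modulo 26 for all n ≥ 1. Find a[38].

21

a[1] = 12,  a[2] = 21,  a[3] = 6,  a[4] = 5,  a[5] = 24,  a[6] = 1,  a[7] = 22,  a[8] = 13,  a[9] = 2,  a[10] = 3,  a[11] = 10,  a[12] = 7,  a[13] = 12.
The sequence repeats with period 12.
(38 - 1) mod 12 = 1, so a[38] = a[2] = 21.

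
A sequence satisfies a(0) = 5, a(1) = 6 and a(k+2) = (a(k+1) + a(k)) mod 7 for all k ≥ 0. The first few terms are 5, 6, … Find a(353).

Computing terms: a(0) = 5, a(1) = 6, a(2) = 4, a(3) = 3, a(4) = 0, a(5) = 3, a(6) = 3, a(7) = 6, a(8) = 2, a(9) = 1, a(10) = 3, a(11) = 4, a(12) = 0, a(13) = 4, a(14) = 4, a(15) = 1, a(16) = 5, a(17) = 6.
Since (a(16), a(17)) = (a(0), a(1)) = (5, 6) (two consecutive terms determine the rest), the sequence is periodic with period 16.
So a(353) = a(0 + ((353-0) mod 16)) = a(1) = 6.

6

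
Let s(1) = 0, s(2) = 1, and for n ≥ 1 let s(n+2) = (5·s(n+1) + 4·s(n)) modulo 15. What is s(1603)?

s(1) = 0; s(2) = 1; s(3) = 5; s(4) = 14; s(5) = 0; s(6) = 11; s(7) = 10; s(8) = 4; s(9) = 0; s(10) = 1.
Since (s(9), s(10)) = (s(1), s(2)) = (0, 1) (two consecutive terms determine the rest), the sequence is periodic with period 8.
So s(1603) = s(1 + ((1603-1) mod 8)) = s(3) = 5.

5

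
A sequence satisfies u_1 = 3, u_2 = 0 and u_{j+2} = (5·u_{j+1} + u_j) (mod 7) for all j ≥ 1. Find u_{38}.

Computing terms: u_1 = 3, u_2 = 0, u_3 = 3, u_4 = 1, u_5 = 1, u_6 = 6, u_7 = 3, u_8 = 0.
Since (u_7, u_8) = (u_1, u_2) = (3, 0) (two consecutive terms determine the rest), the sequence is periodic with period 6.
So u_{38} = u_{1 + ((38-1) mod 6)} = u_2 = 0.

0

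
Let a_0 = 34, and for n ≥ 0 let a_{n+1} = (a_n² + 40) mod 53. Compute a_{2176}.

31

Listing terms: a_0 = 34; a_1 = 30; a_2 = 39; a_3 = 24; a_4 = 33; a_5 = 16; a_6 = 31; a_7 = 47; a_8 = 23; a_9 = 39.
Since a_9 = a_2 = 39, the sequence is eventually periodic: after a pre-period of length 2 it cycles with period 7.
For n ≥ 2, a_n depends only on (n - 2) mod 7. (2176 - 2) mod 7 = 4, so a_{2176} = a_6 = 31.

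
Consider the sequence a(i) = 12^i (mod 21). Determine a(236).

18

a(0) = 1,  a(1) = 12,  a(2) = 18,  a(3) = 6,  a(4) = 9,  a(5) = 3,  a(6) = 15,  a(7) = 12.
Since a(7) = a(1) = 12, the sequence is eventually periodic: after a pre-period of length 1 it cycles with period 6.
For i ≥ 1, a(i) depends only on (i - 1) mod 6. (236 - 1) mod 6 = 1, so a(236) = a(2) = 18.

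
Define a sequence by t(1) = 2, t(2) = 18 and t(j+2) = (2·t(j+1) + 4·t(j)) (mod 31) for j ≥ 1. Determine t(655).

Listing terms: t(1) = 2,  t(2) = 18,  t(3) = 13,  t(4) = 5,  t(5) = 0,  t(6) = 20,  t(7) = 9,  t(8) = 5,  t(9) = 15,  t(10) = 19,  t(11) = 5,  t(12) = 24,  t(13) = 6,  t(14) = 15,  t(15) = 23,  t(16) = 13,  t(17) = 25,  t(18) = 9,  t(19) = 25,  t(20) = 24,  t(21) = 24,  t(22) = 20,  t(23) = 12,  t(24) = 11,  t(25) = 8,  t(26) = 29,  t(27) = 28,  t(28) = 17,  t(29) = 22,  t(30) = 19,  t(31) = 2,  t(32) = 18.
The sequence repeats with period 30.
(655 - 1) mod 30 = 24, so t(655) = t(25) = 8.

8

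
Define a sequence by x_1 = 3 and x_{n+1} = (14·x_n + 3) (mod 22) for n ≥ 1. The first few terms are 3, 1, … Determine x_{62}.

x_1 = 3; x_2 = 1; x_3 = 17; x_4 = 21; x_5 = 11; x_6 = 3.
The sequence repeats with period 5.
(62 - 1) mod 5 = 1, so x_{62} = x_2 = 1.

1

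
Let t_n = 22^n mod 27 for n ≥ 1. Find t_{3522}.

Computing terms: t_1 = 22, t_2 = 25, t_3 = 10, t_4 = 4, t_5 = 7, t_6 = 19, t_7 = 13, t_8 = 16, t_9 = 1, t_{10} = 22.
Since t_{10} = t_1 = 22, the sequence is periodic with period 9.
So t_{3522} = t_{1 + ((3522-1) mod 9)} = t_3 = 10.

10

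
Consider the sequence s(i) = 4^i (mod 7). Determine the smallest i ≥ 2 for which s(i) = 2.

Listing terms: s(1) = 4, s(2) = 2, s(3) = 1, s(4) = 4.
The sequence repeats with period 3.
The value 2 first appears (with i ≥ 2) at s(2).

2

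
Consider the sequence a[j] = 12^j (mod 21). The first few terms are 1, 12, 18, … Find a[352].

Computing terms: a[0] = 1,  a[1] = 12,  a[2] = 18,  a[3] = 6,  a[4] = 9,  a[5] = 3,  a[6] = 15,  a[7] = 12.
Since a[7] = a[1] = 12, the sequence is eventually periodic: after a pre-period of length 1 it cycles with period 6.
For j ≥ 1, a[j] depends only on (j - 1) mod 6. (352 - 1) mod 6 = 3, so a[352] = a[4] = 9.

9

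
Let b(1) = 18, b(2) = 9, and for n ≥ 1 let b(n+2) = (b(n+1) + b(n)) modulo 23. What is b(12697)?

Computing terms: b(1) = 18; b(2) = 9; b(3) = 4; b(4) = 13; b(5) = 17; b(6) = 7; b(7) = 1; b(8) = 8; b(9) = 9; b(10) = 17; b(11) = 3; b(12) = 20; b(13) = 0; b(14) = 20; b(15) = 20; b(16) = 17; b(17) = 14; b(18) = 8; b(19) = 22; b(20) = 7; b(21) = 6; b(22) = 13; b(23) = 19; b(24) = 9; b(25) = 5; b(26) = 14; b(27) = 19; b(28) = 10; b(29) = 6; b(30) = 16; b(31) = 22; b(32) = 15; b(33) = 14; b(34) = 6; b(35) = 20; b(36) = 3; b(37) = 0; b(38) = 3; b(39) = 3; b(40) = 6; b(41) = 9; b(42) = 15; b(43) = 1; b(44) = 16; b(45) = 17; b(46) = 10; b(47) = 4; b(48) = 14; b(49) = 18; b(50) = 9.
Since (b(49), b(50)) = (b(1), b(2)) = (18, 9) (two consecutive terms determine the rest), the sequence is periodic with period 48.
(12697 - 1) mod 48 = 24, so b(12697) = b(25) = 5.

5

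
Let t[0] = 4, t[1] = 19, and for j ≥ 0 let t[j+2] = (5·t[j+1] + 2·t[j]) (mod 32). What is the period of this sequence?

Computing terms: t[0] = 4, t[1] = 19, t[2] = 7, t[3] = 9, t[4] = 27, t[5] = 25, t[6] = 19, t[7] = 17, t[8] = 27, t[9] = 9, t[10] = 3, t[11] = 1, t[12] = 11, t[13] = 25, t[14] = 19.
Since (t[13], t[14]) = (t[5], t[6]) = (25, 19) (two consecutive terms determine the rest), the sequence is eventually periodic: after a pre-period of length 5 it cycles with period 8.

8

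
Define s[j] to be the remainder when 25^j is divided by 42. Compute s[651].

1

Computing terms: s[1] = 25, s[2] = 37, s[3] = 1, s[4] = 25.
Since s[4] = s[1] = 25, the sequence is periodic with period 3.
(651 - 1) mod 3 = 2, so s[651] = s[3] = 1.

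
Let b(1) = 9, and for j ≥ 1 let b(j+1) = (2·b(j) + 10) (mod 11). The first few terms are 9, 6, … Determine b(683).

0

Computing terms: b(1) = 9,  b(2) = 6,  b(3) = 0,  b(4) = 10,  b(5) = 8,  b(6) = 4,  b(7) = 7,  b(8) = 2,  b(9) = 3,  b(10) = 5,  b(11) = 9.
The sequence repeats with period 10.
So b(683) = b(1 + ((683-1) mod 10)) = b(3) = 0.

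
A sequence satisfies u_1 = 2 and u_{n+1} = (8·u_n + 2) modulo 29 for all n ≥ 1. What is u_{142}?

18

Listing terms: u_1 = 2, u_2 = 18, u_3 = 1, u_4 = 10, u_5 = 24, u_6 = 20, u_7 = 17, u_8 = 22, u_9 = 4, u_{10} = 5, u_{11} = 13, u_{12} = 19, u_{13} = 9, u_{14} = 16, u_{15} = 14, u_{16} = 27, u_{17} = 15, u_{18} = 6, u_{19} = 21, u_{20} = 25, u_{21} = 28, u_{22} = 23, u_{23} = 12, u_{24} = 11, u_{25} = 3, u_{26} = 26, u_{27} = 7, u_{28} = 0, u_{29} = 2.
The sequence repeats with period 28.
(142 - 1) mod 28 = 1, so u_{142} = u_2 = 18.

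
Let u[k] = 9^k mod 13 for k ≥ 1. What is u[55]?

Listing terms: u[1] = 9; u[2] = 3; u[3] = 1; u[4] = 9.
The sequence repeats with period 3.
(55 - 1) mod 3 = 0, so u[55] = u[1] = 9.

9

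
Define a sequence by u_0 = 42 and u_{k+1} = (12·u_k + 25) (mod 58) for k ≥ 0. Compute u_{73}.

7

Listing terms: u_0 = 42, u_1 = 7, u_2 = 51, u_3 = 57, u_4 = 13, u_5 = 7.
Since u_5 = u_1 = 7, the sequence is eventually periodic: after a pre-period of length 1 it cycles with period 4.
For k ≥ 1, u_k depends only on (k - 1) mod 4. (73 - 1) mod 4 = 0, so u_{73} = u_1 = 7.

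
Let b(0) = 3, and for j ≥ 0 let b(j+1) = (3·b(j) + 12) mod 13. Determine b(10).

Computing terms: b(0) = 3,  b(1) = 8,  b(2) = 10,  b(3) = 3.
Since b(3) = b(0) = 3, the sequence is periodic with period 3.
So b(10) = b(0 + ((10-0) mod 3)) = b(1) = 8.

8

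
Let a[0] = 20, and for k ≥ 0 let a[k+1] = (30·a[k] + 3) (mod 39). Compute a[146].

We have a[0] = 20; a[1] = 18; a[2] = 36; a[3] = 30; a[4] = 6; a[5] = 27; a[6] = 33; a[7] = 18.
Since a[7] = a[1] = 18, the sequence is eventually periodic: after a pre-period of length 1 it cycles with period 6.
For k ≥ 1, a[k] depends only on (k - 1) mod 6. (146 - 1) mod 6 = 1, so a[146] = a[2] = 36.

36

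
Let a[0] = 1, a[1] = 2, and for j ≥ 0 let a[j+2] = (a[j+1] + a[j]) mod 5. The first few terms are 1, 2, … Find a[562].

3

a[0] = 1, a[1] = 2, a[2] = 3, a[3] = 0, a[4] = 3, a[5] = 3, a[6] = 1, a[7] = 4, a[8] = 0, a[9] = 4, a[10] = 4, a[11] = 3, a[12] = 2, a[13] = 0, a[14] = 2, a[15] = 2, a[16] = 4, a[17] = 1, a[18] = 0, a[19] = 1, a[20] = 1, a[21] = 2.
Since (a[20], a[21]) = (a[0], a[1]) = (1, 2) (two consecutive terms determine the rest), the sequence is periodic with period 20.
So a[562] = a[0 + ((562-0) mod 20)] = a[2] = 3.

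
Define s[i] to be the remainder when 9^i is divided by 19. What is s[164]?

5

Listing terms: s[1] = 9; s[2] = 5; s[3] = 7; s[4] = 6; s[5] = 16; s[6] = 11; s[7] = 4; s[8] = 17; s[9] = 1; s[10] = 9.
Since s[10] = s[1] = 9, the sequence is periodic with period 9.
(164 - 1) mod 9 = 1, so s[164] = s[2] = 5.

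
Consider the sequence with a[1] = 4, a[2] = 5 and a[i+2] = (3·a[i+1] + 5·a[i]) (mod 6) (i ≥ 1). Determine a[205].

4

Listing terms: a[1] = 4,  a[2] = 5,  a[3] = 5,  a[4] = 4,  a[5] = 1,  a[6] = 5,  a[7] = 2,  a[8] = 1,  a[9] = 1,  a[10] = 2,  a[11] = 5,  a[12] = 1,  a[13] = 4,  a[14] = 5.
The sequence repeats with period 12.
So a[205] = a[1 + ((205-1) mod 12)] = a[1] = 4.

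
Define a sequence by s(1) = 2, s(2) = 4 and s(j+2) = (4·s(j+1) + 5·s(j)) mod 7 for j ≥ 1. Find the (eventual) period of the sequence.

s(1) = 2; s(2) = 4; s(3) = 5; s(4) = 5; s(5) = 3; s(6) = 2; s(7) = 2; s(8) = 4.
The sequence repeats with period 6.

6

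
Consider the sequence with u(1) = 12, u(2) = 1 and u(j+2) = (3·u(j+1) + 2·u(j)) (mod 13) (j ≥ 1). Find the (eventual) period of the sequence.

u(1) = 12,  u(2) = 1,  u(3) = 1,  u(4) = 5,  u(5) = 4,  u(6) = 9,  u(7) = 9,  u(8) = 6,  u(9) = 10,  u(10) = 3,  u(11) = 3,  u(12) = 2,  u(13) = 12,  u(14) = 1.
Since (u(13), u(14)) = (u(1), u(2)) = (12, 1) (two consecutive terms determine the rest), the sequence is periodic with period 12.

12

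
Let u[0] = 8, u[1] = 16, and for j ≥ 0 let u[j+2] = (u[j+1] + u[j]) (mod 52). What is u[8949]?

12

We have u[0] = 8, u[1] = 16, u[2] = 24, u[3] = 40, u[4] = 12, u[5] = 0, u[6] = 12, u[7] = 12, u[8] = 24, u[9] = 36, u[10] = 8, u[11] = 44, u[12] = 0, u[13] = 44, u[14] = 44, u[15] = 36, u[16] = 28, u[17] = 12, u[18] = 40, u[19] = 0, u[20] = 40, u[21] = 40, u[22] = 28, u[23] = 16, u[24] = 44, u[25] = 8, u[26] = 0, u[27] = 8, u[28] = 8, u[29] = 16.
The sequence repeats with period 28.
So u[8949] = u[0 + ((8949-0) mod 28)] = u[17] = 12.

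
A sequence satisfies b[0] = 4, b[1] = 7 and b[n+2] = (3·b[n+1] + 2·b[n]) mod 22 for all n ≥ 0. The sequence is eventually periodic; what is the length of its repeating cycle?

30

b[0] = 4, b[1] = 7, b[2] = 7, b[3] = 13, b[4] = 9, b[5] = 9, b[6] = 1, b[7] = 21, b[8] = 21, b[9] = 17, b[10] = 5, b[11] = 5, b[12] = 3, b[13] = 19, b[14] = 19, b[15] = 7, b[16] = 15, b[17] = 15, b[18] = 9, b[19] = 13, b[20] = 13, b[21] = 21, b[22] = 1, b[23] = 1, b[24] = 5, b[25] = 17, b[26] = 17, b[27] = 19, b[28] = 3, b[29] = 3, b[30] = 15, b[31] = 7, b[32] = 7.
Since (b[31], b[32]) = (b[1], b[2]) = (7, 7) (two consecutive terms determine the rest), the sequence is eventually periodic: after a pre-period of length 1 it cycles with period 30.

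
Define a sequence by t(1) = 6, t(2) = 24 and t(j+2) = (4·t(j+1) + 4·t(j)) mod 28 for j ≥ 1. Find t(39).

8

We have t(1) = 6; t(2) = 24; t(3) = 8; t(4) = 16; t(5) = 12; t(6) = 0; t(7) = 20; t(8) = 24; t(9) = 8.
Since (t(8), t(9)) = (t(2), t(3)) = (24, 8) (two consecutive terms determine the rest), the sequence is eventually periodic: after a pre-period of length 1 it cycles with period 6.
For j ≥ 2, t(j) depends only on (j - 2) mod 6. (39 - 2) mod 6 = 1, so t(39) = t(3) = 8.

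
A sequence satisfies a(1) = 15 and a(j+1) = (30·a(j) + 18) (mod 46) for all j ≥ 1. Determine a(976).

a(1) = 15, a(2) = 8, a(3) = 28, a(4) = 30, a(5) = 44, a(6) = 4, a(7) = 0, a(8) = 18, a(9) = 6, a(10) = 14, a(11) = 24, a(12) = 2, a(13) = 32, a(14) = 12, a(15) = 10, a(16) = 42, a(17) = 36, a(18) = 40, a(19) = 22, a(20) = 34, a(21) = 26, a(22) = 16, a(23) = 38, a(24) = 8.
Since a(24) = a(2) = 8, the sequence is eventually periodic: after a pre-period of length 1 it cycles with period 22.
For j ≥ 2, a(j) depends only on (j - 2) mod 22. (976 - 2) mod 22 = 6, so a(976) = a(8) = 18.

18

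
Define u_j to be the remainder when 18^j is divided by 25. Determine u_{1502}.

24

Listing terms: u_0 = 1, u_1 = 18, u_2 = 24, u_3 = 7, u_4 = 1.
The sequence repeats with period 4.
So u_{1502} = u_{0 + ((1502-0) mod 4)} = u_2 = 24.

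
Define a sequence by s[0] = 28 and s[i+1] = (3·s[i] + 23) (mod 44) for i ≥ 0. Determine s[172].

We have s[0] = 28; s[1] = 19; s[2] = 36; s[3] = 43; s[4] = 20; s[5] = 39; s[6] = 8; s[7] = 3; s[8] = 32; s[9] = 31; s[10] = 28.
The sequence repeats with period 10.
So s[172] = s[0 + ((172-0) mod 10)] = s[2] = 36.

36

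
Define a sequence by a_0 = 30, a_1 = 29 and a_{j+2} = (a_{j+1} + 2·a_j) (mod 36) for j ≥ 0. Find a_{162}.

21

Listing terms: a_0 = 30, a_1 = 29, a_2 = 17, a_3 = 3, a_4 = 1, a_5 = 7, a_6 = 9, a_7 = 23, a_8 = 5, a_9 = 15, a_{10} = 25, a_{11} = 19, a_{12} = 33, a_{13} = 35, a_{14} = 29, a_{15} = 27, a_{16} = 13, a_{17} = 31, a_{18} = 21, a_{19} = 11, a_{20} = 17, a_{21} = 3.
Since (a_{20}, a_{21}) = (a_2, a_3) = (17, 3) (two consecutive terms determine the rest), the sequence is eventually periodic: after a pre-period of length 2 it cycles with period 18.
For j ≥ 2, a_j depends only on (j - 2) mod 18. (162 - 2) mod 18 = 16, so a_{162} = a_{18} = 21.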